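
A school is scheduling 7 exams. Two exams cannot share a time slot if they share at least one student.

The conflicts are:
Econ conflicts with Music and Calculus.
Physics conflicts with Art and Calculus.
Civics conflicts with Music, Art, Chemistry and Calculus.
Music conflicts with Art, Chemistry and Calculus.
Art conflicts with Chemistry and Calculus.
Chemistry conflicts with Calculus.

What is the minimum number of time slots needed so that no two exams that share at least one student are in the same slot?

5

Civics, Music, Art, Chemistry, Calculus all conflict with each other, so at least 5 time slots are needed.
5 time slots suffice: time slot 1 → {Calculus}; time slot 2 → {Econ, Art}; time slot 3 → {Physics, Music}; time slot 4 → {Chemistry}; time slot 5 → {Civics}. Each listed conflict is separated.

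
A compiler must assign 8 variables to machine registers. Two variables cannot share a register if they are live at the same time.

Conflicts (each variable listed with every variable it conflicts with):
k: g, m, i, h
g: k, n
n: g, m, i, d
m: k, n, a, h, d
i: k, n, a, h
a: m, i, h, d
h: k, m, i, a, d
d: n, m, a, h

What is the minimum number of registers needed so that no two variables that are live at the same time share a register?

4

m, a, h, d all conflict with each other, so at least 4 registers are needed.
4 registers suffice: register 1 → {g, m, i}; register 2 → {n, h}; register 3 → {k, d}; register 4 → {a}. Every pair that conflicts lands in different registers.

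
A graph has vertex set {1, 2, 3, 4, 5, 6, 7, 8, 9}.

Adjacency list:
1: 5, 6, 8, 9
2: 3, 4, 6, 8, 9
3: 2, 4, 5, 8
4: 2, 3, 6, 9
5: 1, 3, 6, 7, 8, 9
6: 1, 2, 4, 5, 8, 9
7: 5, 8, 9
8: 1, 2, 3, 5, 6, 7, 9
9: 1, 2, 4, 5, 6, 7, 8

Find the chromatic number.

1, 5, 6, 8, 9 form a clique, so at least 5 colors are needed.
5 colors suffice: color a → {3, 9}; color b → {4, 8}; color c → {2, 5}; color d → {6, 7}; color e → {1}. Every edge joins two different colors.

5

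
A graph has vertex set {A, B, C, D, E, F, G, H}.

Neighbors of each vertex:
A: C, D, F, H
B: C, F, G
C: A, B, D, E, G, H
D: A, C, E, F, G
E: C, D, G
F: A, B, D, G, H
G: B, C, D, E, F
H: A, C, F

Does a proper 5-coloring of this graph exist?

Yes

The chromatic number is 4. C, D, E, G are pairwise adjacent (a clique of size 4), so at least 4 colors are needed.
4 colors suffice: A=blue, B=green, C=red, D=green, E=yellow, F=red, G=blue, H=green.
Since 5 ≥ 4, a proper 5-coloring certainly exists.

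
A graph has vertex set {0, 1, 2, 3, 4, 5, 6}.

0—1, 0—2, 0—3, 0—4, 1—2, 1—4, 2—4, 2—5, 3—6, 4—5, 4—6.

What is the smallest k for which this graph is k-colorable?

4

0, 1, 2, 4 are pairwise adjacent (a clique of size 4), so at least 4 colors are needed.
4 colors suffice: color a → {3, 4}; color b → {2, 6}; color c → {0, 5}; color d → {1}. Each edge has distinct colors on its endpoints.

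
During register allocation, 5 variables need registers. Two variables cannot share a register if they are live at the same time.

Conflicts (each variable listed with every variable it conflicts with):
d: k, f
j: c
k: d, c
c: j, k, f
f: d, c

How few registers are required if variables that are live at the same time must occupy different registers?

2

c and f conflict, so at least 2 registers are needed.
2 registers suffice: register 1 → {d, c}; register 2 → {j, k, f}. No two conflicting variables share a register.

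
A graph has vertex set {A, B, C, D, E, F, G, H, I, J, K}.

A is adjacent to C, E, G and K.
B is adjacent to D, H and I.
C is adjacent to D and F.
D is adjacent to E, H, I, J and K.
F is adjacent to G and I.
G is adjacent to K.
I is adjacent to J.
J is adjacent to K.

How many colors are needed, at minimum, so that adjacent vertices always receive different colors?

D, I, J are mutually adjacent, so at least 3 colors are needed.
3 colors suffice: color 1 → {A, D, F}; color 2 → {C, E, H, I, K}; color 3 → {B, G, J}. No two adjacent vertices share a color.

3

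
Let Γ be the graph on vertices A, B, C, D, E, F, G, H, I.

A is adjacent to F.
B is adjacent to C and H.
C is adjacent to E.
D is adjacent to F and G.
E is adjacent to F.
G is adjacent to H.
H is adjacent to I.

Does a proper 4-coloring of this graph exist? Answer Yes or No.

Yes

The chromatic number is 3. The cycle H-B-C-E-F-D-G-H has odd length 7, so it cannot be 2-colored; at least 3 colors are needed.
3 colors suffice: color red → {C, F, H}; color blue → {A, B, E, G, I}; color green → {D}.
Since 4 ≥ 3, a proper 4-coloring certainly exists.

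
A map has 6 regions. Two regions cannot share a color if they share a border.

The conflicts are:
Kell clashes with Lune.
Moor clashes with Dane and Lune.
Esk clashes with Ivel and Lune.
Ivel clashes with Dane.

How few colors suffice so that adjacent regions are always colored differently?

The cycle Esk-Ivel-Dane-Moor-Lune-Esk has odd length 5, so it cannot be 2-colored; at least 3 colors are needed.
3 colors suffice: color 1 → {Dane, Lune}; color 2 → {Kell, Moor, Ivel}; color 3 → {Esk}. Each listed conflict is separated.

3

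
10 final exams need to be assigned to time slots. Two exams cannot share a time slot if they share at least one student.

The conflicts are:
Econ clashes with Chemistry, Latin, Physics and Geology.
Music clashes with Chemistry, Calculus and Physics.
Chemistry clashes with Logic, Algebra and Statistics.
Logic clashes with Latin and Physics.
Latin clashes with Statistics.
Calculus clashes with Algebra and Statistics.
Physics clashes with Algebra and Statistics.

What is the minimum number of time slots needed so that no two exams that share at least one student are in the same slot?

Music and Physics conflict, so at least 2 time slots are needed.
2 time slots suffice: time slot 1 → {Chemistry, Latin, Calculus, Physics, Geology}; time slot 2 → {Econ, Music, Logic, Algebra, Statistics}. Each listed conflict is separated.

2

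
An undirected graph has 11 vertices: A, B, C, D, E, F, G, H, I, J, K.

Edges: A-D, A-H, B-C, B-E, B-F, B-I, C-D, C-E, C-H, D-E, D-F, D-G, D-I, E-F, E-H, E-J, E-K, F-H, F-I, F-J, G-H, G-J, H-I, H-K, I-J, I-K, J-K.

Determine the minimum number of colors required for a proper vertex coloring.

D, F, I are mutually adjacent, so at least 3 colors are needed.
3 colors suffice: color 1 → {A, E, G, I}; color 2 → {B, D, H, J}; color 3 → {C, F, K}. Each edge has distinct colors on its endpoints.

3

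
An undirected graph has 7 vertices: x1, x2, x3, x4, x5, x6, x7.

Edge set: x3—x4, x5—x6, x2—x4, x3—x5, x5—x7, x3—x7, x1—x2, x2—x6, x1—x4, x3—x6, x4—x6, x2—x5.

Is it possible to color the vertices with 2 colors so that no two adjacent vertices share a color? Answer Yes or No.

No

x2, x4, x6 are pairwise adjacent, so at least 3 colors are needed.
So 2 colors are not enough.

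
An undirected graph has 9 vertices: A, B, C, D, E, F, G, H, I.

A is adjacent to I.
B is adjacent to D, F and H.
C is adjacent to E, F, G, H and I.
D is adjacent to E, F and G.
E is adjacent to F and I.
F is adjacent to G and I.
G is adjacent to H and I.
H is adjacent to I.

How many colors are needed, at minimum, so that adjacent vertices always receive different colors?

4

C, G, H, I form a clique, so at least 4 colors are needed.
4 colors suffice: color red → {D, I}; color blue → {A, F, H}; color green → {B, C}; color yellow → {E, G}. Every edge joins two different colors.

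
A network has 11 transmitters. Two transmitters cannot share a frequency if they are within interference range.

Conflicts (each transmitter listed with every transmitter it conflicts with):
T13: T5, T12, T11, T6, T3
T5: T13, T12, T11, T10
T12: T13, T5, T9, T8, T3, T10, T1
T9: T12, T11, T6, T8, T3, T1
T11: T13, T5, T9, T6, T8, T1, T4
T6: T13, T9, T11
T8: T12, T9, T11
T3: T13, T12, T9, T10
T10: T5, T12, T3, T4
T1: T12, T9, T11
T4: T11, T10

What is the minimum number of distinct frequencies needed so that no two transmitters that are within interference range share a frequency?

3

T12, T3, T10 pairwise conflict, so at least 3 frequencies are needed.
A valid assignment using 3 frequencies: T13=2, T5=3, T12=1, T9=2, T11=1, T6=3, T8=3, T3=3, T10=2, T1=3, T4=3. Every pair that conflicts lands in different frequencies.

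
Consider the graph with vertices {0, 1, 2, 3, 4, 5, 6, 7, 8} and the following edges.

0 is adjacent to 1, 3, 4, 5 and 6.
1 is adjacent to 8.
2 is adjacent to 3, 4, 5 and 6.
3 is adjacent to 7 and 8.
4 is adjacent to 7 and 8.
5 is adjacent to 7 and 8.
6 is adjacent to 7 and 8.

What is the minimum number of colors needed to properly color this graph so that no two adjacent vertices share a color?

2

5 and 7 are adjacent, so at least 2 colors are needed.
One proper 2-coloring: 0=a, 1=b, 2=a, 3=b, 4=b, 5=b, 6=b, 7=a, 8=a. Each edge has distinct colors on its endpoints.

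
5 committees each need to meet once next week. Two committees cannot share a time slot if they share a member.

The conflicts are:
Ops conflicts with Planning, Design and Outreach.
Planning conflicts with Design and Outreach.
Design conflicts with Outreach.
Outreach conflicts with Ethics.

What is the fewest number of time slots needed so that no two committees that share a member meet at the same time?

4

Ops, Planning, Design, Outreach all conflict with each other, so at least 4 time slots are needed.
4 time slots suffice: time slot 1 → {Outreach}; time slot 2 → {Ops, Ethics}; time slot 3 → {Planning}; time slot 4 → {Design}. No two conflicting committees share a time slot.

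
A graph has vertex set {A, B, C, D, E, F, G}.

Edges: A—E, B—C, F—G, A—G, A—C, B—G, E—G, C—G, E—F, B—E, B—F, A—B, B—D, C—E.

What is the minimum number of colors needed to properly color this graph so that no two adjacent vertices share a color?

A, B, C, E, G are pairwise adjacent (a clique of size 5), so at least 5 colors are needed.
5 colors suffice: color 1 → {B}; color 2 → {D, G}; color 3 → {E}; color 4 → {C, F}; color 5 → {A}. Every edge joins two different colors.

5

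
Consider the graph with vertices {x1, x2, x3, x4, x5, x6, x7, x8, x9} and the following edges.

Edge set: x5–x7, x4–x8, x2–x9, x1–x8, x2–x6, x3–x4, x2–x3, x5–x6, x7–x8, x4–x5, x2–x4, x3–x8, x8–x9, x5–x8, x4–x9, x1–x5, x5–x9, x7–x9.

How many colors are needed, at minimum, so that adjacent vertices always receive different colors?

4

x4, x5, x8, x9 form a clique, so at least 4 colors are needed.
One proper 4-coloring: x1=3, x2=1, x3=2, x4=3, x5=2, x6=3, x7=3, x8=1, x9=4. No two adjacent vertices share a color.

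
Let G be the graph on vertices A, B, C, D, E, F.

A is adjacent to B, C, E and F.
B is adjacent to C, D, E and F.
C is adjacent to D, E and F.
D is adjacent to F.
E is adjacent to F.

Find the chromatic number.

A, B, C, E, F form a clique, so at least 5 colors are needed.
5 colors suffice: color red → {F}; color blue → {B}; color green → {C}; color yellow → {A, D}; color purple → {E}. No two adjacent vertices share a color.

5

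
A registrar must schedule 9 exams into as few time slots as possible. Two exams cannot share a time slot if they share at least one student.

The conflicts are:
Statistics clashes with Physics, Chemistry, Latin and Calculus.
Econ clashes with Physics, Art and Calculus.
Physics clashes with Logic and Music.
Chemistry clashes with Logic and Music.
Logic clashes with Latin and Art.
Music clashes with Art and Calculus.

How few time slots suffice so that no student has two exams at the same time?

2

Music and Calculus conflict, so at least 2 time slots are needed.
2 time slots suffice: time slot 1 → {Statistics, Econ, Logic, Music}; time slot 2 → {Physics, Chemistry, Latin, Art, Calculus}. No two conflicting exams share a time slot.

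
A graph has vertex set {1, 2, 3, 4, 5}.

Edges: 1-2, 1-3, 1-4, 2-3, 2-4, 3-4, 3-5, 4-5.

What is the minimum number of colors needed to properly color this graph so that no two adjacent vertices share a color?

4

1, 2, 3, 4 form a clique, so at least 4 colors are needed.
4 colors suffice: color a → {3}; color b → {4}; color c → {2, 5}; color d → {1}. Every edge joins two different colors.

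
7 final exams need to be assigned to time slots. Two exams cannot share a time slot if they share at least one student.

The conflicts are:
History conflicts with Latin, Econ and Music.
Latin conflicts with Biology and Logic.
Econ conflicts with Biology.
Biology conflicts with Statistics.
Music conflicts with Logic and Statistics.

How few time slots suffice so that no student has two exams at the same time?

The cycle Latin-Logic-Music-Statistics-Biology-Latin has odd length 5, so it cannot be 2-colored; at least 3 time slots are needed.
3 time slots suffice: time slot 1 → {Biology, Music}; time slot 2 → {Latin, Econ, Statistics}; time slot 3 → {History, Logic}. Every pair that conflicts lands in different time slots.

3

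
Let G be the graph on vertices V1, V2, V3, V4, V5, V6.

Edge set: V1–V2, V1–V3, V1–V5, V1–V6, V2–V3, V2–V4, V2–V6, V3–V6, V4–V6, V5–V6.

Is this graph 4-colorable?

The chromatic number is 4. V1, V2, V3, V6 are mutually adjacent (a clique of size 4), so at least 4 colors are needed.
One proper 4-coloring: V1=G, V2=B, V3=Y, V4=G, V5=B, V6=R.
That is already a proper 4-coloring.

Yes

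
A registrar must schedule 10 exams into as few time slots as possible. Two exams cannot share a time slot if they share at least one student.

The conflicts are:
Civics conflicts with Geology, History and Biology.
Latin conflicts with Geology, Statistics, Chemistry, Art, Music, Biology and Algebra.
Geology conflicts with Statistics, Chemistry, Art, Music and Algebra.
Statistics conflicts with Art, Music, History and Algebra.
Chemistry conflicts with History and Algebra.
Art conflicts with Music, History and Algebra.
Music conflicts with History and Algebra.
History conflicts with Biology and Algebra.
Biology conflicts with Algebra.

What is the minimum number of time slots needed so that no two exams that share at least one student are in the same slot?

Latin, Geology, Statistics, Art, Music, Algebra all conflict with each other, so at least 6 time slots are needed.
6 time slots suffice: time slot 1 → {Civics, Algebra}; time slot 2 → {Geology, History}; time slot 3 → {Latin}; time slot 4 → {Statistics, Chemistry, Biology}; time slot 5 → {Music}; time slot 6 → {Art}. Every pair that conflicts lands in different time slots.

6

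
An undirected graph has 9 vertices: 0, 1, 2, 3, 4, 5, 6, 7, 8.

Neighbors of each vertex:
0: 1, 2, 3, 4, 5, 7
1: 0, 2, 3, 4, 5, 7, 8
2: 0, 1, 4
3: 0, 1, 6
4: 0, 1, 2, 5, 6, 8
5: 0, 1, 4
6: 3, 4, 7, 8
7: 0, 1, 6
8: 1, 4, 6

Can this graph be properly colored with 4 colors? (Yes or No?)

Yes

The chromatic number is 4. 0, 1, 2, 4 are mutually adjacent (a clique of size 4), so at least 4 colors are needed.
4 colors suffice: color a → {1, 6}; color b → {3, 4, 7}; color c → {0, 8}; color d → {2, 5}.
That is already a proper 4-coloring.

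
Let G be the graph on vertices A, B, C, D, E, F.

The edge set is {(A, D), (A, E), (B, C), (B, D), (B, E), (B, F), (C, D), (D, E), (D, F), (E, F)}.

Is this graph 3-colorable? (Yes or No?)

No

B, D, E, F are pairwise adjacent (a clique of size 4), so at least 4 colors are needed.
So 3 colors are not enough.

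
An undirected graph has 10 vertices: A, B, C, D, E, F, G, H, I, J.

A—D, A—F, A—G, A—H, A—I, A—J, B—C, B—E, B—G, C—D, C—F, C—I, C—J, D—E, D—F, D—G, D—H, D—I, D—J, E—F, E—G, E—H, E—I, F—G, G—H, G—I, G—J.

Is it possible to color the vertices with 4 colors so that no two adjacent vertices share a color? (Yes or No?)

Yes

The chromatic number is 4. A, D, G, H form a clique, so at least 4 colors are needed.
4 colors suffice: color red → {B, D}; color blue → {C, G}; color green → {A, E}; color yellow → {F, H, I, J}.
That is already a proper 4-coloring.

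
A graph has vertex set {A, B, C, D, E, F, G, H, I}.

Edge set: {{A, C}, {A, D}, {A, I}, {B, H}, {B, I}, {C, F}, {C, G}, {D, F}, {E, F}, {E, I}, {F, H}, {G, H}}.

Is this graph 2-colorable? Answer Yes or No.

No

The cycle E-F-C-A-I-E has odd length 5, so it cannot be 2-colored; at least 3 colors are needed.
So 2 colors are not enough.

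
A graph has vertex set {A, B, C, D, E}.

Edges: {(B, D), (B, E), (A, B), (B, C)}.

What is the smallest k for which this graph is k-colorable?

B and C are adjacent, so at least 2 colors are needed.
2 colors suffice: color 1 → {B}; color 2 → {A, C, D, E}. Each edge has distinct colors on its endpoints.

2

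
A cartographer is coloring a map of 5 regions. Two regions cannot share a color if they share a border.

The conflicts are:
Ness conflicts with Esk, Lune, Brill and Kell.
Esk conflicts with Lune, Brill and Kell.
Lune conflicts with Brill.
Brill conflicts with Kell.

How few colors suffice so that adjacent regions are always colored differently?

4

Ness, Esk, Lune, Brill pairwise conflict, so at least 4 colors are needed.
One proper 4-coloring: Ness=2, Esk=3, Lune=4, Brill=1, Kell=4. Each listed conflict is separated.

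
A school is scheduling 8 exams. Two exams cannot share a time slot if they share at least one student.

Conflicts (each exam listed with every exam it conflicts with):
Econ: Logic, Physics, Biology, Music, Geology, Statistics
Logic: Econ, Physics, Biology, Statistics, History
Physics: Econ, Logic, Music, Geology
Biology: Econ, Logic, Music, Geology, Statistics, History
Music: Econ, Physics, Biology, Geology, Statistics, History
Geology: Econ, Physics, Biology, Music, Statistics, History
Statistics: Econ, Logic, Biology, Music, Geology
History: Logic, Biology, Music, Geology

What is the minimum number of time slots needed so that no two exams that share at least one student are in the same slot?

Econ, Biology, Music, Geology, Statistics are mutually in conflict, so at least 5 time slots are needed.
Using 5 time slots: Econ=4, Logic=1, Physics=2, Biology=2, Music=1, Geology=3, Statistics=5, History=4. Every pair that conflicts lands in different time slots.

5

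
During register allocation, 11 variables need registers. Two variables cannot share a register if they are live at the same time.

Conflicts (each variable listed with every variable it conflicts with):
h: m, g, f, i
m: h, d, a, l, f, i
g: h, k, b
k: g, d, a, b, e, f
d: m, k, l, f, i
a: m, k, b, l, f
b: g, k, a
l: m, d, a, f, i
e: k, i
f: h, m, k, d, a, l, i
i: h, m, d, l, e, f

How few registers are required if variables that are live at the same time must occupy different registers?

5

m, d, l, f, i all conflict with each other, so at least 5 registers are needed.
5 registers suffice: register 1 → {g, e, f}; register 2 → {m, k}; register 3 → {a, i}; register 4 → {h, b, l}; register 5 → {d}. Each listed conflict is separated.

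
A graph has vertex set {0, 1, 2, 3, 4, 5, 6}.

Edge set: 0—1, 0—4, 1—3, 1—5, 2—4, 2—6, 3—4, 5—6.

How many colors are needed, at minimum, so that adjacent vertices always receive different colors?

0 and 4 are adjacent, so at least 2 colors are needed.
2 colors suffice: color a → {1, 4, 6}; color b → {0, 2, 3, 5}. Every edge joins two different colors.

2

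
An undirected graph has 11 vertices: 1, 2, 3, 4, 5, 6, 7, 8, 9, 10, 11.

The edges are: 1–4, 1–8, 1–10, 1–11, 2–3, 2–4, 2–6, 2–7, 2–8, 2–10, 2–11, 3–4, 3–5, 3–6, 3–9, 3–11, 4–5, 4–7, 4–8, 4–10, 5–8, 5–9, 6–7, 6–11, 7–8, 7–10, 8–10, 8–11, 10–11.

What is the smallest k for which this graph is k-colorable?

5

2, 4, 7, 8, 10 form a clique, so at least 5 colors are needed.
One proper 5-coloring: 1=c, 2=c, 3=b, 4=a, 5=c, 6=d, 7=e, 8=b, 9=a, 10=d, 11=a. Every edge joins two different colors.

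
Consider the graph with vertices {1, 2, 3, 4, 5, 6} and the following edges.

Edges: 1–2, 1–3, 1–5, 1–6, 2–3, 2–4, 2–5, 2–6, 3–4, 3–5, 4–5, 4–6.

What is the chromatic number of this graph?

1, 2, 3, 5 are pairwise adjacent (a clique of size 4), so at least 4 colors are needed.
4 colors suffice: color a → {2}; color b → {5, 6}; color c → {3}; color d → {1, 4}. Each edge has distinct colors on its endpoints.

4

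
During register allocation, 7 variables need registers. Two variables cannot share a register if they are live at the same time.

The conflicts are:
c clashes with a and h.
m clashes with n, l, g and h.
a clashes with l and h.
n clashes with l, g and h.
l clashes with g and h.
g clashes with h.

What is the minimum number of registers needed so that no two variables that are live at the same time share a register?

m, n, l, g, h all conflict with each other, so at least 5 registers are needed.
A valid assignment using 5 registers: c=2, m=5, a=3, n=4, l=2, g=3, h=1. No two conflicting variables share a register.

5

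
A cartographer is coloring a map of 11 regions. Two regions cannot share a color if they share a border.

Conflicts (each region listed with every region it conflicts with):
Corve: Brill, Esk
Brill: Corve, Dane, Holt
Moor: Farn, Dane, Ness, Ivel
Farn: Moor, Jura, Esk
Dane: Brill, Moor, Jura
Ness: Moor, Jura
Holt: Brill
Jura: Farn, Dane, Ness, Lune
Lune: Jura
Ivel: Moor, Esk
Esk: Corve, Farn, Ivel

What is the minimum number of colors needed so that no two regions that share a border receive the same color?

2

Brill and Holt conflict, so at least 2 colors are needed.
2 colors suffice: color 1 → {Brill, Moor, Jura, Esk}; color 2 → {Corve, Farn, Dane, Ness, Holt, Lune, Ivel}. Each listed conflict is separated.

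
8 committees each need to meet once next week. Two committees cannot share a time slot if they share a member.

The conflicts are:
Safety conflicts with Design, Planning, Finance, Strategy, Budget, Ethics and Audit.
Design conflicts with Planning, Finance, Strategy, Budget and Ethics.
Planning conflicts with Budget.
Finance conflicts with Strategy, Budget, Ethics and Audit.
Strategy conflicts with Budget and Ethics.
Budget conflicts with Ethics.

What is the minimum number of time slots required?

6

Safety, Design, Finance, Strategy, Budget, Ethics pairwise conflict, so at least 6 time slots are needed.
6 time slots suffice: time slot 1 → {Safety}; time slot 2 → {Budget, Audit}; time slot 3 → {Design}; time slot 4 → {Planning, Finance}; time slot 5 → {Ethics}; time slot 6 → {Strategy}. No two conflicting committees share a time slot.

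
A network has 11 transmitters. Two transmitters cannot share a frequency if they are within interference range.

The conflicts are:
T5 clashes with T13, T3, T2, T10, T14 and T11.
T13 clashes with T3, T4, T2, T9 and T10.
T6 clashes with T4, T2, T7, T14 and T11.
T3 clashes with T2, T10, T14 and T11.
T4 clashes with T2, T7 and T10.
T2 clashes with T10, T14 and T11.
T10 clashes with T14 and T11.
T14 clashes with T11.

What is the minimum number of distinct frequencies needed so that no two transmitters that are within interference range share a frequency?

T5, T3, T2, T10, T14, T11 pairwise conflict, so at least 6 frequencies are needed.
6 frequencies suffice: frequency 1 → {T2, T9, T7}; frequency 2 → {T6, T10}; frequency 3 → {T13, T14}; frequency 4 → {T3, T4}; frequency 5 → {T5}; frequency 6 → {T11}. No two conflicting transmitters share a frequency.

6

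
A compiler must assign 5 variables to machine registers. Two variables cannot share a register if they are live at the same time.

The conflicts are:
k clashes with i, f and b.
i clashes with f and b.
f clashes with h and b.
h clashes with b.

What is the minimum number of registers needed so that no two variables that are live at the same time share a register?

k, i, f, b all conflict with each other, so at least 4 registers are needed.
4 registers suffice: register 1 → {f}; register 2 → {b}; register 3 → {i, h}; register 4 → {k}. No two conflicting variables share a register.

4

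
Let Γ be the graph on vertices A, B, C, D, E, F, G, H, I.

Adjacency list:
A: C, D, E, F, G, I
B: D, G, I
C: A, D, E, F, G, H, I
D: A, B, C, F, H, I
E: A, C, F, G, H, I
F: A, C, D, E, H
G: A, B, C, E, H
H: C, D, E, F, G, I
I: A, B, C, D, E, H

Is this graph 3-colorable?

A, C, D, I are pairwise adjacent (a clique of size 4), so at least 4 colors are needed.
So 3 colors are not enough.

No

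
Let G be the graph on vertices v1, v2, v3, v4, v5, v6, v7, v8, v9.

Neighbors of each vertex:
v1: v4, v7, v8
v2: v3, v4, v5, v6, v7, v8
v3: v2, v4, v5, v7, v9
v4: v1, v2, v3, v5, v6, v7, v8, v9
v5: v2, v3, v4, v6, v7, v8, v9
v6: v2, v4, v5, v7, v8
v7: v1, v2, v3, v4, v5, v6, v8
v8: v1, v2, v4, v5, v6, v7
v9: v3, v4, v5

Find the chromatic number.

6

v2, v4, v5, v6, v7, v8 form a clique, so at least 6 colors are needed.
6 colors suffice: color 1 → {v4}; color 2 → {v1, v5}; color 3 → {v7, v9}; color 4 → {v3, v8}; color 5 → {v2}; color 6 → {v6}. Every edge joins two different colors.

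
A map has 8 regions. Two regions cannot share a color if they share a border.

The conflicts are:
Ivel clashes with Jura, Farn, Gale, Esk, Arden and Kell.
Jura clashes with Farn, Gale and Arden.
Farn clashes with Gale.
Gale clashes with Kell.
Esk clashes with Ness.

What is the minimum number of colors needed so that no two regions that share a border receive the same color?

Ivel, Jura, Farn, Gale all conflict with each other, so at least 4 colors are needed.
4 colors suffice: color 1 → {Ivel, Ness}; color 2 → {Gale, Esk, Arden}; color 3 → {Jura, Kell}; color 4 → {Farn}. Each listed conflict is separated.

4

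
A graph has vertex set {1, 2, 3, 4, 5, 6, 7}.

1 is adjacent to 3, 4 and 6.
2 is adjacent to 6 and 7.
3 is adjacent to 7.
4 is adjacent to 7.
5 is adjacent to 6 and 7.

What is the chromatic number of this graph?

3

The cycle 4-7-2-6-1-4 has odd length 5, so it cannot be 2-colored; at least 3 colors are needed.
3 colors suffice: color red → {6, 7}; color blue → {1, 2, 5}; color green → {3, 4}. Each edge has distinct colors on its endpoints.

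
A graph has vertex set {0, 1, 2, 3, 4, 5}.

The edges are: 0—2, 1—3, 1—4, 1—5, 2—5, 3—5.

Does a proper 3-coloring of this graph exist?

Yes

The chromatic number is 3. 1, 3, 5 are mutually adjacent, so at least 3 colors are needed.
One proper 3-coloring: 0=a, 1=b, 2=b, 3=c, 4=a, 5=a.
That is already a proper 3-coloring.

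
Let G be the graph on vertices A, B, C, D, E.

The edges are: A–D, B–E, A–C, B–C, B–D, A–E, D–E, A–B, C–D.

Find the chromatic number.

A, B, D, E form a clique, so at least 4 colors are needed.
4 colors suffice: color 1 → {D}; color 2 → {B}; color 3 → {A}; color 4 → {C, E}. Each edge has distinct colors on its endpoints.

4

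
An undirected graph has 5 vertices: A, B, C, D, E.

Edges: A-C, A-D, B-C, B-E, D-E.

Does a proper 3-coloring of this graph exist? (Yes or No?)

The chromatic number is 3. The cycle A-D-E-B-C-A has odd length 5, so it cannot be 2-colored; at least 3 colors are needed.
3 colors suffice: color red → {C, E}; color blue → {B, D}; color green → {A}.
That is already a proper 3-coloring.

Yes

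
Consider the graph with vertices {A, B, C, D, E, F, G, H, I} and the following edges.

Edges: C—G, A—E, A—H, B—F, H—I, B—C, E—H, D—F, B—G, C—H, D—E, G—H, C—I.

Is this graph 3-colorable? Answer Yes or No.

The chromatic number is 3. B, C, G form a triangle, so at least 3 colors are needed.
One proper 3-coloring: A=3, B=1, C=2, D=1, E=2, F=2, G=3, H=1, I=3.
That is already a proper 3-coloring.

Yes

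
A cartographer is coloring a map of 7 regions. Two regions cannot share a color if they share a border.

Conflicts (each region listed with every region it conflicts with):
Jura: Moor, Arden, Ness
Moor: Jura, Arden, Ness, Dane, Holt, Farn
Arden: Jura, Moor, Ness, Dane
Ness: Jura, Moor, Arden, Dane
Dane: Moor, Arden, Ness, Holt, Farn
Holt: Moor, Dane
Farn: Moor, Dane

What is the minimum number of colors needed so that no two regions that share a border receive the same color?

4

Moor, Arden, Ness, Dane are mutually in conflict, so at least 4 colors are needed.
4 colors suffice: Jura=2, Moor=1, Arden=4, Ness=3, Dane=2, Holt=3, Farn=3. Every pair that conflicts lands in different colors.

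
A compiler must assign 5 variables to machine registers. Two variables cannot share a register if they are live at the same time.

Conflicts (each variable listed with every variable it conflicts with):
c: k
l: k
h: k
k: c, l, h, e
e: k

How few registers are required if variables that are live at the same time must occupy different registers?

k and e conflict, so at least 2 registers are needed.
A valid assignment using 2 registers: c=2, l=2, h=2, k=1, e=2. Every pair that conflicts lands in different registers.

2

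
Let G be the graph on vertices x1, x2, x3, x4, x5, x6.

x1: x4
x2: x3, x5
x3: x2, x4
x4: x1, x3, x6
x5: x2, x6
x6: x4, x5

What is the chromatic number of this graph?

3

The cycle x5-x2-x3-x4-x6-x5 has odd length 5, so it cannot be 2-colored; at least 3 colors are needed.
One proper 3-coloring: x1=2, x2=3, x3=2, x4=1, x5=1, x6=2. No two adjacent vertices share a color.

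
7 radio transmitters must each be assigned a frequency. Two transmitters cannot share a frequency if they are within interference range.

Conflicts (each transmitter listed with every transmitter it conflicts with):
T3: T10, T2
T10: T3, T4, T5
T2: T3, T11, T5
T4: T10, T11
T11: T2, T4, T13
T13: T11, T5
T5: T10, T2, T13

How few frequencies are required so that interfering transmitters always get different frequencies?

3

The cycle T13-T11-T4-T10-T5-T13 has odd length 5, so it cannot be 2-colored; at least 3 frequencies are needed.
3 frequencies suffice: frequency 1 → {T3, T11, T5}; frequency 2 → {T10, T2, T13}; frequency 3 → {T4}. No two conflicting transmitters share a frequency.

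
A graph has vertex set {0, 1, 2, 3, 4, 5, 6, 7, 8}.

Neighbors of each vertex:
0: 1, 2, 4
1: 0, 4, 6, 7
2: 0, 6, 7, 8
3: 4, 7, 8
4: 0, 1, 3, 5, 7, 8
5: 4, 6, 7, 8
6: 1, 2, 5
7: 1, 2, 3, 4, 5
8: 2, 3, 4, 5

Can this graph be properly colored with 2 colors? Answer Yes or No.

1, 4, 7 are mutually adjacent, so at least 3 colors are needed.
So 2 colors are not enough.

No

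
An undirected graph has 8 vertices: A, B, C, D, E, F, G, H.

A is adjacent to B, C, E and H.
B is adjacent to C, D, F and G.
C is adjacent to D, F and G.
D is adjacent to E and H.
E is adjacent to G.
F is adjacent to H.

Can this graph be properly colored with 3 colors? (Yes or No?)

Yes

The chromatic number is 3. B, C, D form a triangle, so at least 3 colors are needed.
A valid assignment using 3 colors: A=green, B=red, C=blue, D=green, E=red, F=green, G=green, H=red.
That is already a proper 3-coloring.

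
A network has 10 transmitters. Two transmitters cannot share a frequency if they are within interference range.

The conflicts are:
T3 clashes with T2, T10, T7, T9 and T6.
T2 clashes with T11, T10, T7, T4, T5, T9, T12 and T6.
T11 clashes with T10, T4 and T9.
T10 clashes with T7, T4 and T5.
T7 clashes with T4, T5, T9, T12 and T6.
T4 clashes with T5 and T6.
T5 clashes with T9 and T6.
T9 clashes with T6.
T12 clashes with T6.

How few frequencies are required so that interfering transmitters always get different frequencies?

5

T2, T7, T4, T5, T6 pairwise conflict, so at least 5 frequencies are needed.
5 frequencies suffice: frequency 1 → {T2}; frequency 2 → {T11, T7}; frequency 3 → {T10, T6}; frequency 4 → {T4, T9, T12}; frequency 5 → {T3, T5}. Each listed conflict is separated.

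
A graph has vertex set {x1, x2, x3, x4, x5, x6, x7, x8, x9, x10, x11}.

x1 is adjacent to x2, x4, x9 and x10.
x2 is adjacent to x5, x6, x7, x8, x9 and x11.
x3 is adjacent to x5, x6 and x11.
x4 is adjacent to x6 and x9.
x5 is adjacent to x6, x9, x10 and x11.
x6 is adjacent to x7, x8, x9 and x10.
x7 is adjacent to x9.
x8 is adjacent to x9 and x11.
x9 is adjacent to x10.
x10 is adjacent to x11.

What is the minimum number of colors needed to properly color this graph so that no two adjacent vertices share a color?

4

x2, x6, x8, x9 are mutually adjacent (a clique of size 4), so at least 4 colors are needed.
One proper 4-coloring: x1=1, x2=3, x3=2, x4=3, x5=4, x6=1, x7=4, x8=4, x9=2, x10=3, x11=1. No two adjacent vertices share a color.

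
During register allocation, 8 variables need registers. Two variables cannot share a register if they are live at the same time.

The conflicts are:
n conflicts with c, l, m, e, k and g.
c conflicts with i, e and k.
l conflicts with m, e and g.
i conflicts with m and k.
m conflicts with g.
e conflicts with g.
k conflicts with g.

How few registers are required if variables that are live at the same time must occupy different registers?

4

n, l, m, g pairwise conflict, so at least 4 registers are needed.
4 registers suffice: register 1 → {n, i}; register 2 → {c, g}; register 3 → {l, k}; register 4 → {m, e}. No two conflicting variables share a register.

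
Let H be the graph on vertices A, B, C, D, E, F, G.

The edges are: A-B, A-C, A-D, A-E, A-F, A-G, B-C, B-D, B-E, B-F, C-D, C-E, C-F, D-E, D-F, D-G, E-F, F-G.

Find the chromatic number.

A, B, C, D, E, F are pairwise adjacent (a clique of size 6), so at least 6 colors are needed.
6 colors suffice: A=2, B=6, C=5, D=1, E=4, F=3, G=4. Each edge has distinct colors on its endpoints.

6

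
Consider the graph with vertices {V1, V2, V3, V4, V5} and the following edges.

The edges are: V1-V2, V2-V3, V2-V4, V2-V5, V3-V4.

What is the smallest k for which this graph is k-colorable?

3

V2, V3, V4 are pairwise adjacent, so at least 3 colors are needed.
One proper 3-coloring: V1=2, V2=1, V3=3, V4=2, V5=2. No two adjacent vertices share a color.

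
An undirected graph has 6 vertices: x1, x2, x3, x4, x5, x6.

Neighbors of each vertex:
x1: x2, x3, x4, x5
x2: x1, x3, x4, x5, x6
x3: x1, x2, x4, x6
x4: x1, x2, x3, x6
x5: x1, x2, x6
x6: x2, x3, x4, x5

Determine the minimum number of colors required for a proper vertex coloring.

x1, x2, x3, x4 form a clique, so at least 4 colors are needed.
A valid assignment using 4 colors: x1=2, x2=1, x3=4, x4=3, x5=3, x6=2. Each edge has distinct colors on its endpoints.

4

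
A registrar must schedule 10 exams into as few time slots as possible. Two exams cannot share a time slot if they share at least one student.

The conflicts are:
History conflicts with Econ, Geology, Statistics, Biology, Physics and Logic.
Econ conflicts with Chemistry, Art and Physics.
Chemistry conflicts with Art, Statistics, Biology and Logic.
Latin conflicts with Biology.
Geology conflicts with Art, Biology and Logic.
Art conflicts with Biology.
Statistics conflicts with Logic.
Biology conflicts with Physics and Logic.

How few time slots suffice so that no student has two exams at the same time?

4

History, Geology, Biology, Logic pairwise conflict, so at least 4 time slots are needed.
4 time slots suffice: time slot 1 → {Econ, Statistics, Biology}; time slot 2 → {History, Chemistry, Latin}; time slot 3 → {Art, Physics, Logic}; time slot 4 → {Geology}. No two conflicting exams share a time slot.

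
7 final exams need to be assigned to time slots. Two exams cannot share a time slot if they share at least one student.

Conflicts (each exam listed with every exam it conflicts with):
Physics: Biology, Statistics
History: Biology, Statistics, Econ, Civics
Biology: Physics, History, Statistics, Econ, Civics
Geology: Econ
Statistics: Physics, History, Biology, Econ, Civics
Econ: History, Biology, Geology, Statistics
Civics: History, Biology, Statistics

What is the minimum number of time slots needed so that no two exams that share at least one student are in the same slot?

4

History, Biology, Statistics, Civics all conflict with each other, so at least 4 time slots are needed.
4 time slots suffice: time slot 1 → {Biology, Geology}; time slot 2 → {Statistics}; time slot 3 → {Physics, Econ, Civics}; time slot 4 → {History}. No two conflicting exams share a time slot.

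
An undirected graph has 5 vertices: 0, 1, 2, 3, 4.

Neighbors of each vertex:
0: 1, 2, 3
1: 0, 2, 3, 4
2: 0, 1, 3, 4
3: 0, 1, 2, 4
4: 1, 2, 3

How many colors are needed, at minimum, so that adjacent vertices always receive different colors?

4

0, 1, 2, 3 are pairwise adjacent (a clique of size 4), so at least 4 colors are needed.
4 colors suffice: color red → {1}; color blue → {3}; color green → {2}; color yellow → {0, 4}. No two adjacent vertices share a color.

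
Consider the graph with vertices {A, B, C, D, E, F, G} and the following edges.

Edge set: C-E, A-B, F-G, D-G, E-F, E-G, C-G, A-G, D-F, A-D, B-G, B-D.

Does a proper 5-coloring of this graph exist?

The chromatic number is 4. A, B, D, G are mutually adjacent (a clique of size 4), so at least 4 colors are needed.
4 colors suffice: color 1 → {G}; color 2 → {D, E}; color 3 → {A, C, F}; color 4 → {B}.
Since 5 ≥ 4, a proper 5-coloring certainly exists.

Yes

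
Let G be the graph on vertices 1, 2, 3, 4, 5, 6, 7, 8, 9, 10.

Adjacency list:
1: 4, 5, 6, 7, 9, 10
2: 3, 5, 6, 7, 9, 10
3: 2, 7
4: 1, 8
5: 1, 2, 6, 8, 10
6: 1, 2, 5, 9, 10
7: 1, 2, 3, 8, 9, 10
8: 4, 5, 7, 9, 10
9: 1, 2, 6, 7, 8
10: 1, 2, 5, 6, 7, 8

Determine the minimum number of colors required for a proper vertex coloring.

4

1, 5, 6, 10 are mutually adjacent (a clique of size 4), so at least 4 colors are needed.
4 colors suffice: color a → {3, 4, 9, 10}; color b → {1, 2, 8}; color c → {6, 7}; color d → {5}. Each edge has distinct colors on its endpoints.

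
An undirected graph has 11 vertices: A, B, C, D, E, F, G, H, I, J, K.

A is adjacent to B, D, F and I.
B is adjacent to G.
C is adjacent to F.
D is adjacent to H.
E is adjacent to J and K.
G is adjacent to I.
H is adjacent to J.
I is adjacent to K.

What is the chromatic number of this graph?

The cycle D-A-I-K-E-J-H-D has odd length 7, so it cannot be 2-colored; at least 3 colors are needed.
3 colors suffice: color red → {A, C, G, H, K}; color blue → {B, D, F, I, J}; color green → {E}. Every edge joins two different colors.

3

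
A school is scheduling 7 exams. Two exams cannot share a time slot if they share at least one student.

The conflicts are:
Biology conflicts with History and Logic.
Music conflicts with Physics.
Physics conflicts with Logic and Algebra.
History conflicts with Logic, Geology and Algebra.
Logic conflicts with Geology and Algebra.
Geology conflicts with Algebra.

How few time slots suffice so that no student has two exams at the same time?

4

History, Logic, Geology, Algebra pairwise conflict, so at least 4 time slots are needed.
4 time slots suffice: time slot 1 → {Music, Logic}; time slot 2 → {Biology, Algebra}; time slot 3 → {Physics, History}; time slot 4 → {Geology}. Each listed conflict is separated.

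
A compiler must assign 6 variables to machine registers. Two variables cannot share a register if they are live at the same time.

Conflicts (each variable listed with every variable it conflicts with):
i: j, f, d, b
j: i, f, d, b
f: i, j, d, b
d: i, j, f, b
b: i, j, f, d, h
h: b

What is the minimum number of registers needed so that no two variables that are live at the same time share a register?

i, j, f, d, b pairwise conflict, so at least 5 registers are needed.
A valid assignment using 5 registers: i=5, j=3, f=2, d=4, b=1, h=2. Each listed conflict is separated.

5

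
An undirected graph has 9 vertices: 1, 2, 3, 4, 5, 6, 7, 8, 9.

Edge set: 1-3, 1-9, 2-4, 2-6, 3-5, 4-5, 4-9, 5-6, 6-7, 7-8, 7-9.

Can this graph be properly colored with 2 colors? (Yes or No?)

No

The cycle 7-6-5-4-9-7 has odd length 5, so it cannot be 2-colored; at least 3 colors are needed.
So 2 colors are not enough.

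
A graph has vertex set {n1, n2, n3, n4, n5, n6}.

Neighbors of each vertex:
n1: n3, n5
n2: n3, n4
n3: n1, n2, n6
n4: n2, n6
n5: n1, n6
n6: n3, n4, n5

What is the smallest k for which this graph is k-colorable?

2

n5 and n6 are adjacent, so at least 2 colors are needed.
A valid assignment using 2 colors: n1=1, n2=1, n3=2, n4=2, n5=2, n6=1. Each edge has distinct colors on its endpoints.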